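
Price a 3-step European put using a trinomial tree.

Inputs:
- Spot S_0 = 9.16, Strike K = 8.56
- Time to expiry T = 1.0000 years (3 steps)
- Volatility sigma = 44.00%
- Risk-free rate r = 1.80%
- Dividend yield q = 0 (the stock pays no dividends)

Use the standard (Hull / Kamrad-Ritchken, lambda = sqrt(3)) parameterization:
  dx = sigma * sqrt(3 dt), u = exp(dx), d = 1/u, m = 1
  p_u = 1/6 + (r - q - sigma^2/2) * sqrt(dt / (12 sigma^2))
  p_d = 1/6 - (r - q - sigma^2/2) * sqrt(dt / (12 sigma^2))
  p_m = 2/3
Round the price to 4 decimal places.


Answer: Price = V(0,0) = 1.1328

Derivation:
dt = T/N = 0.333333; dx = sigma*sqrt(3*dt) = 0.440000
u = exp(dx) = 1.552707; d = 1/u = 0.644036
p_u = 0.136818, p_m = 0.666667, p_d = 0.196515
Discount per step: exp(-r*dt) = 0.994018
Stock lattice S(k, j) with j the centered position index:
  k=0: S(0,+0) = 9.1600
  k=1: S(1,-1) = 5.8994; S(1,+0) = 9.1600; S(1,+1) = 14.2228
  k=2: S(2,-2) = 3.7994; S(2,-1) = 5.8994; S(2,+0) = 9.1600; S(2,+1) = 14.2228; S(2,+2) = 22.0838
  k=3: S(3,-3) = 2.4470; S(3,-2) = 3.7994; S(3,-1) = 5.8994; S(3,+0) = 9.1600; S(3,+1) = 14.2228; S(3,+2) = 22.0838; S(3,+3) = 34.2897
Terminal payoffs V(N, j) = max(K - S_T, 0):
  V(3,-3) = 6.113041; V(3,-2) = 4.760589; V(3,-1) = 2.660626; V(3,+0) = 0.000000; V(3,+1) = 0.000000; V(3,+2) = 0.000000; V(3,+3) = 0.000000
Backward induction: V(k, j) = exp(-r*dt) * [p_u * V(k+1, j+1) + p_m * V(k+1, j) + p_d * V(k+1, j-1)]
  V(2,-2) = exp(-r*dt) * [p_u*2.660626 + p_m*4.760589 + p_d*6.113041] = 4.710704
  V(2,-1) = exp(-r*dt) * [p_u*0.000000 + p_m*2.660626 + p_d*4.760589] = 2.693072
  V(2,+0) = exp(-r*dt) * [p_u*0.000000 + p_m*0.000000 + p_d*2.660626] = 0.519726
  V(2,+1) = exp(-r*dt) * [p_u*0.000000 + p_m*0.000000 + p_d*0.000000] = 0.000000
  V(2,+2) = exp(-r*dt) * [p_u*0.000000 + p_m*0.000000 + p_d*0.000000] = 0.000000
  V(1,-1) = exp(-r*dt) * [p_u*0.519726 + p_m*2.693072 + p_d*4.710704] = 2.775511
  V(1,+0) = exp(-r*dt) * [p_u*0.000000 + p_m*0.519726 + p_d*2.693072] = 0.870475
  V(1,+1) = exp(-r*dt) * [p_u*0.000000 + p_m*0.000000 + p_d*0.519726] = 0.101523
  V(0,+0) = exp(-r*dt) * [p_u*0.101523 + p_m*0.870475 + p_d*2.775511] = 1.132819


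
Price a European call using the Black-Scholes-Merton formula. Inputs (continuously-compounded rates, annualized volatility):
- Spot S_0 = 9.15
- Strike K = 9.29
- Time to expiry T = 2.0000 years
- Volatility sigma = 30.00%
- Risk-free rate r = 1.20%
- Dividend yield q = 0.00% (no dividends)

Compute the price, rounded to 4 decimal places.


Answer: Price = 1.5709

Derivation:
d1 = (ln(S/K) + (r - q + 0.5*sigma^2) * T) / (sigma * sqrt(T)) = 0.23290996
d2 = d1 - sigma * sqrt(T) = -0.19135411
exp(-rT) = 0.97628571; exp(-qT) = 1.00000000
C = S_0 * exp(-qT) * N(d1) - K * exp(-rT) * N(d2)
N(d1) = 0.59208434; N(d2) = 0.42412409
C = 9.1500 * 1.00000000 * 0.59208434 - 9.2900 * 0.97628571 * 0.42412409 = 1.5709


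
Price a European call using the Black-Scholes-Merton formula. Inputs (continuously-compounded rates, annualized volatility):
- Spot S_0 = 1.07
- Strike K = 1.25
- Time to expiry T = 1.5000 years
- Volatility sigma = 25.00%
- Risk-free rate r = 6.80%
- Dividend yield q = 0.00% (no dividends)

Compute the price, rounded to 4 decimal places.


Answer: Price = 0.1064

Derivation:
d1 = (ln(S/K) + (r - q + 0.5*sigma^2) * T) / (sigma * sqrt(T)) = -0.02158785
d2 = d1 - sigma * sqrt(T) = -0.32777407
exp(-rT) = 0.90302955; exp(-qT) = 1.00000000
C = S_0 * exp(-qT) * N(d1) - K * exp(-rT) * N(d2)
N(d1) = 0.49138836; N(d2) = 0.37154125
C = 1.0700 * 1.00000000 * 0.49138836 - 1.2500 * 0.90302955 * 0.37154125 = 0.1064


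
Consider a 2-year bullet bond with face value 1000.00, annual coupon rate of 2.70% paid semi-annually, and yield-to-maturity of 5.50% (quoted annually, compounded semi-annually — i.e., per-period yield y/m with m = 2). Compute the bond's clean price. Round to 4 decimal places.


Coupon per period c = face * coupon_rate / m = 13.500000
Periods per year m = 2; per-period yield y/m = 0.027500
Number of cashflows N = 4
Cashflows (t years, CF_t, discount factor 1/(1+y/m)^(m*t), PV):
  t = 0.5000: CF_t = 13.500000, DF = 0.973236, PV = 13.138686
  t = 1.0000: CF_t = 13.500000, DF = 0.947188, PV = 12.787042
  t = 1.5000: CF_t = 13.500000, DF = 0.921838, PV = 12.444810
  t = 2.0000: CF_t = 1013.500000, DF = 0.897166, PV = 909.277471
Price P = sum_t PV_t = 947.648010

Answer: Price = 947.6480


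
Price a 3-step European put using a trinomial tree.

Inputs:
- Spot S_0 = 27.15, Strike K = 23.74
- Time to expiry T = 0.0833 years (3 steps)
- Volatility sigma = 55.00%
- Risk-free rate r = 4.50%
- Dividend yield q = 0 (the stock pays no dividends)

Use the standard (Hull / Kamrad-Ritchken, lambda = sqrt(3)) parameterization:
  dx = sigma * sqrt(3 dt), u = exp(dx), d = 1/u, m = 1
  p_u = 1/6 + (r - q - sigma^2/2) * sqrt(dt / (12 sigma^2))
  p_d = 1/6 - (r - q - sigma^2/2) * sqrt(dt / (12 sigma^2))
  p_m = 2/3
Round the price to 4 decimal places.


Answer: Price = V(0,0) = 0.4254

Derivation:
dt = T/N = 0.027767; dx = sigma*sqrt(3*dt) = 0.158740
u = exp(dx) = 1.172033; d = 1/u = 0.853219
p_u = 0.157374, p_m = 0.666667, p_d = 0.175959
Discount per step: exp(-r*dt) = 0.998751
Stock lattice S(k, j) with j the centered position index:
  k=0: S(0,+0) = 27.1500
  k=1: S(1,-1) = 23.1649; S(1,+0) = 27.1500; S(1,+1) = 31.8207
  k=2: S(2,-2) = 19.7647; S(2,-1) = 23.1649; S(2,+0) = 27.1500; S(2,+1) = 31.8207; S(2,+2) = 37.2949
  k=3: S(3,-3) = 16.8636; S(3,-2) = 19.7647; S(3,-1) = 23.1649; S(3,+0) = 27.1500; S(3,+1) = 31.8207; S(3,+2) = 37.2949; S(3,+3) = 43.7108
Terminal payoffs V(N, j) = max(K - S_T, 0):
  V(3,-3) = 6.876385; V(3,-2) = 3.975292; V(3,-1) = 0.575117; V(3,+0) = 0.000000; V(3,+1) = 0.000000; V(3,+2) = 0.000000; V(3,+3) = 0.000000
Backward induction: V(k, j) = exp(-r*dt) * [p_u * V(k+1, j+1) + p_m * V(k+1, j) + p_d * V(k+1, j-1)]
  V(2,-2) = exp(-r*dt) * [p_u*0.575117 + p_m*3.975292 + p_d*6.876385] = 3.945734
  V(2,-1) = exp(-r*dt) * [p_u*0.000000 + p_m*0.575117 + p_d*3.975292] = 1.081548
  V(2,+0) = exp(-r*dt) * [p_u*0.000000 + p_m*0.000000 + p_d*0.575117] = 0.101071
  V(2,+1) = exp(-r*dt) * [p_u*0.000000 + p_m*0.000000 + p_d*0.000000] = 0.000000
  V(2,+2) = exp(-r*dt) * [p_u*0.000000 + p_m*0.000000 + p_d*0.000000] = 0.000000
  V(1,-1) = exp(-r*dt) * [p_u*0.101071 + p_m*1.081548 + p_d*3.945734] = 1.429439
  V(1,+0) = exp(-r*dt) * [p_u*0.000000 + p_m*0.101071 + p_d*1.081548] = 0.257367
  V(1,+1) = exp(-r*dt) * [p_u*0.000000 + p_m*0.000000 + p_d*0.101071] = 0.017762
  V(0,+0) = exp(-r*dt) * [p_u*0.017762 + p_m*0.257367 + p_d*1.429439] = 0.425365


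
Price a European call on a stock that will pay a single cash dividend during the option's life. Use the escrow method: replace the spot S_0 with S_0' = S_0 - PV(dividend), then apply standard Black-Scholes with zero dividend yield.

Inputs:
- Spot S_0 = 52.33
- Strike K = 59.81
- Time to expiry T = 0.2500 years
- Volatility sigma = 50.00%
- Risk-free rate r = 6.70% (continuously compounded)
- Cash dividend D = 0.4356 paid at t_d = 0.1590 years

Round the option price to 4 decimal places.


Answer: Price = 2.7191

Derivation:
PV(D) = D * exp(-r * t_d) = 0.4356 * 0.98940354 = 0.43098418
S_0' = S_0 - PV(D) = 52.3300 - 0.43098418 = 51.89901582
d1 = (ln(S_0'/K) + (r + sigma^2/2)*T) / (sigma*sqrt(T)) = -0.37549218
d2 = d1 - sigma*sqrt(T) = -0.62549218
exp(-rT) = 0.98338950
N(d1) = 0.35364723; N(d2) = 0.26582404
C = S_0' * N(d1) - K * exp(-rT) * N(d2) = 51.89901582 * 0.35364723 - 59.8100 * 0.98338950 * 0.26582404 = 2.7191


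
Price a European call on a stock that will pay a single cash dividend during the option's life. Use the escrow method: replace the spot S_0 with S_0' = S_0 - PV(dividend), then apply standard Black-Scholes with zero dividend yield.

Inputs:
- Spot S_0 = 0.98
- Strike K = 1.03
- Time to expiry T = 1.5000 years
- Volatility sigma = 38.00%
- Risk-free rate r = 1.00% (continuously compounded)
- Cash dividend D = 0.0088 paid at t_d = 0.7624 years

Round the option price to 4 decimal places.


Answer: Price = 0.1618

Derivation:
PV(D) = D * exp(-r * t_d) = 0.0088 * 0.99240499 = 0.00873316
S_0' = S_0 - PV(D) = 0.9800 - 0.00873316 = 0.97126684
d1 = (ln(S_0'/K) + (r + sigma^2/2)*T) / (sigma*sqrt(T)) = 0.13877682
d2 = d1 - sigma*sqrt(T) = -0.32662623
exp(-rT) = 0.98511194
N(d1) = 0.55518674; N(d2) = 0.37197530
C = S_0' * N(d1) - K * exp(-rT) * N(d2) = 0.97126684 * 0.55518674 - 1.0300 * 0.98511194 * 0.37197530 = 0.1618


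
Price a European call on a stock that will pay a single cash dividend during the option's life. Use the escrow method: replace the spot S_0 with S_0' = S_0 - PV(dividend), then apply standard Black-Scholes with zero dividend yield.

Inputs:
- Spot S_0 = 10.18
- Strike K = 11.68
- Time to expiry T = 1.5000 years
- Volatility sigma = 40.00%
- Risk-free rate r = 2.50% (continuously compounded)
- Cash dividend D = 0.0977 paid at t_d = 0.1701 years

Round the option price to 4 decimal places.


PV(D) = D * exp(-r * t_d) = 0.0977 * 0.99575653 = 0.09728541
S_0' = S_0 - PV(D) = 10.1800 - 0.09728541 = 10.08271459
d1 = (ln(S_0'/K) + (r + sigma^2/2)*T) / (sigma*sqrt(T)) = 0.02131986
d2 = d1 - sigma*sqrt(T) = -0.46857809
exp(-rT) = 0.96319442
N(d1) = 0.50850475; N(d2) = 0.31968562
C = S_0' * N(d1) - K * exp(-rT) * N(d2) = 10.08271459 * 0.50850475 - 11.6800 * 0.96319442 * 0.31968562 = 1.5306

Answer: Price = 1.5306


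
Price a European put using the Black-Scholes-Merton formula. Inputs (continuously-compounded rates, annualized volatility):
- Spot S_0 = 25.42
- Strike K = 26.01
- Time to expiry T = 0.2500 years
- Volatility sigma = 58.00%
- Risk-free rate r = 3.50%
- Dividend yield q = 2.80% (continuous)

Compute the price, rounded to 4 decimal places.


Answer: Price = 3.2195

Derivation:
d1 = (ln(S/K) + (r - q + 0.5*sigma^2) * T) / (sigma * sqrt(T)) = 0.07191444
d2 = d1 - sigma * sqrt(T) = -0.21808556
exp(-rT) = 0.99128817; exp(-qT) = 0.99302444
P = K * exp(-rT) * N(-d2) - S_0 * exp(-qT) * N(-d1)
N(-d1) = 0.47133500; N(-d2) = 0.58631878
P = 26.0100 * 0.99128817 * 0.58631878 - 25.4200 * 0.99302444 * 0.47133500 = 3.2195


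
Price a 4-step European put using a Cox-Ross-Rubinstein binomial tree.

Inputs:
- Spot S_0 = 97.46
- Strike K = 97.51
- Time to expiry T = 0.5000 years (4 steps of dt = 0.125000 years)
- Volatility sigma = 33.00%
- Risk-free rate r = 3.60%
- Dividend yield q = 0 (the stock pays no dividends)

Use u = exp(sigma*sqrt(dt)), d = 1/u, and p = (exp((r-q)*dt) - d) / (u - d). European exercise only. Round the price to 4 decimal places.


dt = T/N = 0.125000
u = exp(sigma*sqrt(dt)) = 1.123751; d = 1/u = 0.889876
p = (exp((r-q)*dt) - d) / (u - d) = 0.490149
Discount per step: exp(-r*dt) = 0.995510
Stock lattice S(k, i) with i counting down-moves:
  k=0: S(0,0) = 97.4600
  k=1: S(1,0) = 109.5208; S(1,1) = 86.7274
  k=2: S(2,0) = 123.0742; S(2,1) = 97.4600; S(2,2) = 77.1766
  k=3: S(3,0) = 138.3048; S(3,1) = 109.5208; S(3,2) = 86.7274; S(3,3) = 68.6777
  k=4: S(4,0) = 155.4202; S(4,1) = 123.0742; S(4,2) = 97.4600; S(4,3) = 77.1766; S(4,4) = 61.1146
Terminal payoffs V(N, i) = max(K - S_T, 0):
  V(4,0) = 0.000000; V(4,1) = 0.000000; V(4,2) = 0.050000; V(4,3) = 20.333362; V(4,4) = 36.395353
Backward induction: V(k, i) = exp(-r*dt) * [p * V(k+1, i) + (1-p) * V(k+1, i+1)].
  V(3,0) = exp(-r*dt) * [p*0.000000 + (1-p)*0.000000] = 0.000000
  V(3,1) = exp(-r*dt) * [p*0.000000 + (1-p)*0.050000] = 0.025378
  V(3,2) = exp(-r*dt) * [p*0.050000 + (1-p)*20.333362] = 10.344830
  V(3,3) = exp(-r*dt) * [p*20.333362 + (1-p)*36.395353] = 28.394516
  V(2,0) = exp(-r*dt) * [p*0.000000 + (1-p)*0.025378] = 0.012881
  V(2,1) = exp(-r*dt) * [p*0.025378 + (1-p)*10.344830] = 5.263021
  V(2,2) = exp(-r*dt) * [p*10.344830 + (1-p)*28.394516] = 19.459709
  V(1,0) = exp(-r*dt) * [p*0.012881 + (1-p)*5.263021] = 2.677592
  V(1,1) = exp(-r*dt) * [p*5.263021 + (1-p)*19.459709] = 12.445083
  V(0,0) = exp(-r*dt) * [p*2.677592 + (1-p)*12.445083] = 7.623173

Answer: Price = V(0,0) = 7.6232


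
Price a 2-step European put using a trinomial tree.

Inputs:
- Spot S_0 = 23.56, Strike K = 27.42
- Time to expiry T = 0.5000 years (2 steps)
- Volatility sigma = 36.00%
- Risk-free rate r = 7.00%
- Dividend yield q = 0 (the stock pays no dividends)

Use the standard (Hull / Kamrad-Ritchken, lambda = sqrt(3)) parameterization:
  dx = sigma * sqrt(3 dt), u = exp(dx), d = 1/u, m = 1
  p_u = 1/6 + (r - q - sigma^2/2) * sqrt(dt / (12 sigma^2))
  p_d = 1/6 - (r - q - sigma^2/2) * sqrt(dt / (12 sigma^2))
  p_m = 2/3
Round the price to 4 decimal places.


Answer: Price = V(0,0) = 4.4055

Derivation:
dt = T/N = 0.250000; dx = sigma*sqrt(3*dt) = 0.311769
u = exp(dx) = 1.365839; d = 1/u = 0.732151
p_u = 0.168752, p_m = 0.666667, p_d = 0.164582
Discount per step: exp(-r*dt) = 0.982652
Stock lattice S(k, j) with j the centered position index:
  k=0: S(0,+0) = 23.5600
  k=1: S(1,-1) = 17.2495; S(1,+0) = 23.5600; S(1,+1) = 32.1792
  k=2: S(2,-2) = 12.6292; S(2,-1) = 17.2495; S(2,+0) = 23.5600; S(2,+1) = 32.1792; S(2,+2) = 43.9516
Terminal payoffs V(N, j) = max(K - S_T, 0):
  V(2,-2) = 14.790794; V(2,-1) = 10.170534; V(2,+0) = 3.860000; V(2,+1) = 0.000000; V(2,+2) = 0.000000
Backward induction: V(k, j) = exp(-r*dt) * [p_u * V(k+1, j+1) + p_m * V(k+1, j) + p_d * V(k+1, j-1)]
  V(1,-1) = exp(-r*dt) * [p_u*3.860000 + p_m*10.170534 + p_d*14.790794] = 9.694878
  V(1,+0) = exp(-r*dt) * [p_u*0.000000 + p_m*3.860000 + p_d*10.170534] = 4.173538
  V(1,+1) = exp(-r*dt) * [p_u*0.000000 + p_m*0.000000 + p_d*3.860000] = 0.624265
  V(0,+0) = exp(-r*dt) * [p_u*0.624265 + p_m*4.173538 + p_d*9.694878] = 4.405530


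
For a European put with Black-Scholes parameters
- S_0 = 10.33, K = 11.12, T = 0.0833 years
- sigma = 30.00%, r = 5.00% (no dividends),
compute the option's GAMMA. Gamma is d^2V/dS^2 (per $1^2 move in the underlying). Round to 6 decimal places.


Answer: Gamma = 0.334224

Derivation:
d1 = -0.7597082632; d2 = -0.8462934813
phi(d1) = 0.2989386664; exp(-qT) = 1.0000000000; exp(-rT) = 0.9958436616
Gamma = exp(-qT) * phi(d1) / (S * sigma * sqrt(T)) = 1.0000000000 * 0.2989386664 / (10.3300 * 0.3000 * 0.2886173938) = 0.334224


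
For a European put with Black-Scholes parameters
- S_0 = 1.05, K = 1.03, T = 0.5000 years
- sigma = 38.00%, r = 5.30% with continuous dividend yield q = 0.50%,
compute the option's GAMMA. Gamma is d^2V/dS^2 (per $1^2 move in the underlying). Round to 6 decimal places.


d1 = 0.2952407578; d2 = 0.0265401809
phi(d1) = 0.3819284140; exp(-qT) = 0.9975031224; exp(-rT) = 0.9738480438
Gamma = exp(-qT) * phi(d1) / (S * sigma * sqrt(T)) = 0.9975031224 * 0.3819284140 / (1.0500 * 0.3800 * 0.7071067812) = 1.350325

Answer: Gamma = 1.350325


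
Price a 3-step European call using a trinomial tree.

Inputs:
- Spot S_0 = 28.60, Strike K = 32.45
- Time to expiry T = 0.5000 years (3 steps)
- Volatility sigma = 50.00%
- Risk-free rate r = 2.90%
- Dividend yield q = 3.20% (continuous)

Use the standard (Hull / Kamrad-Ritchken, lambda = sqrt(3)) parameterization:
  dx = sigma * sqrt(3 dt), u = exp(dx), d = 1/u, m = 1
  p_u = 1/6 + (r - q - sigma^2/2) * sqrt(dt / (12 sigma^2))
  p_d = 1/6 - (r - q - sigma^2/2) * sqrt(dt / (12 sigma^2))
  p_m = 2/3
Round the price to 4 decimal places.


Answer: Price = V(0,0) = 2.6392

Derivation:
dt = T/N = 0.166667; dx = sigma*sqrt(3*dt) = 0.353553
u = exp(dx) = 1.424119; d = 1/u = 0.702189
p_u = 0.136497, p_m = 0.666667, p_d = 0.196837
Discount per step: exp(-r*dt) = 0.995178
Stock lattice S(k, j) with j the centered position index:
  k=0: S(0,+0) = 28.6000
  k=1: S(1,-1) = 20.0826; S(1,+0) = 28.6000; S(1,+1) = 40.7298
  k=2: S(2,-2) = 14.1018; S(2,-1) = 20.0826; S(2,+0) = 28.6000; S(2,+1) = 40.7298; S(2,+2) = 58.0041
  k=3: S(3,-3) = 9.9021; S(3,-2) = 14.1018; S(3,-1) = 20.0826; S(3,+0) = 28.6000; S(3,+1) = 40.7298; S(3,+2) = 58.0041; S(3,+3) = 82.6047
Terminal payoffs V(N, j) = max(S_T - K, 0):
  V(3,-3) = 0.000000; V(3,-2) = 0.000000; V(3,-1) = 0.000000; V(3,+0) = 0.000000; V(3,+1) = 8.279804; V(3,+2) = 25.554088; V(3,+3) = 50.154726
Backward induction: V(k, j) = exp(-r*dt) * [p_u * V(k+1, j+1) + p_m * V(k+1, j) + p_d * V(k+1, j-1)]
  V(2,-2) = exp(-r*dt) * [p_u*0.000000 + p_m*0.000000 + p_d*0.000000] = 0.000000
  V(2,-1) = exp(-r*dt) * [p_u*0.000000 + p_m*0.000000 + p_d*0.000000] = 0.000000
  V(2,+0) = exp(-r*dt) * [p_u*8.279804 + p_m*0.000000 + p_d*0.000000] = 1.124717
  V(2,+1) = exp(-r*dt) * [p_u*25.554088 + p_m*8.279804 + p_d*0.000000] = 8.964487
  V(2,+2) = exp(-r*dt) * [p_u*50.154726 + p_m*25.554088 + p_d*8.279804] = 25.388776
  V(1,-1) = exp(-r*dt) * [p_u*1.124717 + p_m*0.000000 + p_d*0.000000] = 0.152780
  V(1,+0) = exp(-r*dt) * [p_u*8.964487 + p_m*1.124717 + p_d*0.000000] = 1.963920
  V(1,+1) = exp(-r*dt) * [p_u*25.388776 + p_m*8.964487 + p_d*1.124717] = 9.616603
  V(0,+0) = exp(-r*dt) * [p_u*9.616603 + p_m*1.963920 + p_d*0.152780] = 2.639201


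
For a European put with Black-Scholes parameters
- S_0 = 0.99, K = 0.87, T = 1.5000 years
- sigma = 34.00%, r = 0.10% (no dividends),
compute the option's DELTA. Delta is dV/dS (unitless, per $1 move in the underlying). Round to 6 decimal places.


Answer: Delta = -0.300798

Derivation:
d1 = 0.5221056924; d2 = 0.1056924361
phi(d1) = 0.3481103645; exp(-qT) = 1.0000000000; exp(-rT) = 0.9985011244
N(-d1) = 0.3007983717
Delta = -exp(-qT) * N(-d1) = -1.0000000000 * 0.3007983717 = -0.300798


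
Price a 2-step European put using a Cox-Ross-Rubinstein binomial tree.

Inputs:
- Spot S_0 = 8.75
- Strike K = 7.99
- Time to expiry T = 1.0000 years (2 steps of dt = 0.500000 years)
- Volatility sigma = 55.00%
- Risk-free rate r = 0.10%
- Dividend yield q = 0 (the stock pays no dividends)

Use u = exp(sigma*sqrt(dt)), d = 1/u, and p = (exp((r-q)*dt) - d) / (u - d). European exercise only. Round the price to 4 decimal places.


dt = T/N = 0.500000
u = exp(sigma*sqrt(dt)) = 1.475370; d = 1/u = 0.677796
p = (exp((r-q)*dt) - d) / (u - d) = 0.404607
Discount per step: exp(-r*dt) = 0.999500
Stock lattice S(k, i) with i counting down-moves:
  k=0: S(0,0) = 8.7500
  k=1: S(1,0) = 12.9095; S(1,1) = 5.9307
  k=2: S(2,0) = 19.0463; S(2,1) = 8.7500; S(2,2) = 4.0198
Terminal payoffs V(N, i) = max(K - S_T, 0):
  V(2,0) = 0.000000; V(2,1) = 0.000000; V(2,2) = 3.970184
Backward induction: V(k, i) = exp(-r*dt) * [p * V(k+1, i) + (1-p) * V(k+1, i+1)].
  V(1,0) = exp(-r*dt) * [p*0.000000 + (1-p)*0.000000] = 0.000000
  V(1,1) = exp(-r*dt) * [p*0.000000 + (1-p)*3.970184] = 2.362638
  V(0,0) = exp(-r*dt) * [p*0.000000 + (1-p)*2.362638] = 1.405994

Answer: Price = V(0,0) = 1.4060


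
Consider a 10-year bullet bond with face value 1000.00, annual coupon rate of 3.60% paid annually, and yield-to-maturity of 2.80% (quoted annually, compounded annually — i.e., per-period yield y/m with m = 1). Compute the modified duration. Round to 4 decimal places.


Coupon per period c = face * coupon_rate / m = 36.000000
Periods per year m = 1; per-period yield y/m = 0.028000
Number of cashflows N = 10
Cashflows (t years, CF_t, discount factor 1/(1+y/m)^(m*t), PV):
  t = 1.0000: CF_t = 36.000000, DF = 0.972763, PV = 35.019455
  t = 2.0000: CF_t = 36.000000, DF = 0.946267, PV = 34.065618
  t = 3.0000: CF_t = 36.000000, DF = 0.920493, PV = 33.137761
  t = 4.0000: CF_t = 36.000000, DF = 0.895422, PV = 32.235176
  t = 5.0000: CF_t = 36.000000, DF = 0.871033, PV = 31.357175
  t = 6.0000: CF_t = 36.000000, DF = 0.847308, PV = 30.503088
  t = 7.0000: CF_t = 36.000000, DF = 0.824230, PV = 29.672265
  t = 8.0000: CF_t = 36.000000, DF = 0.801780, PV = 28.864071
  t = 9.0000: CF_t = 36.000000, DF = 0.779941, PV = 28.077890
  t = 10.0000: CF_t = 1036.000000, DF = 0.758698, PV = 786.010973
Price P = sum_t PV_t = 1068.943471
First compute Macaulay numerator sum_t t * PV_t:
  t * PV_t at t = 1.0000: 35.019455
  t * PV_t at t = 2.0000: 68.131236
  t * PV_t at t = 3.0000: 99.413282
  t * PV_t at t = 4.0000: 128.940703
  t * PV_t at t = 5.0000: 156.785874
  t * PV_t at t = 6.0000: 183.018530
  t * PV_t at t = 7.0000: 207.705855
  t * PV_t at t = 8.0000: 230.912568
  t * PV_t at t = 9.0000: 252.701010
  t * PV_t at t = 10.0000: 7860.109727
Macaulay duration D = 9222.738240 / 1068.943471 = 8.627901
Modified duration = D / (1 + y/m) = 8.627901 / (1 + 0.028000) = 8.392900

Answer: Modified duration = 8.3929


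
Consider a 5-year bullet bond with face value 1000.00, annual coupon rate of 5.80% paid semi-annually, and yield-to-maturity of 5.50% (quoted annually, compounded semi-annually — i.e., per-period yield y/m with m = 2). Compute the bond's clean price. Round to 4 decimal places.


Coupon per period c = face * coupon_rate / m = 29.000000
Periods per year m = 2; per-period yield y/m = 0.027500
Number of cashflows N = 10
Cashflows (t years, CF_t, discount factor 1/(1+y/m)^(m*t), PV):
  t = 0.5000: CF_t = 29.000000, DF = 0.973236, PV = 28.223844
  t = 1.0000: CF_t = 29.000000, DF = 0.947188, PV = 27.468462
  t = 1.5000: CF_t = 29.000000, DF = 0.921838, PV = 26.733296
  t = 2.0000: CF_t = 29.000000, DF = 0.897166, PV = 26.017806
  t = 2.5000: CF_t = 29.000000, DF = 0.873154, PV = 25.321466
  t = 3.0000: CF_t = 29.000000, DF = 0.849785, PV = 24.643762
  t = 3.5000: CF_t = 29.000000, DF = 0.827041, PV = 23.984197
  t = 4.0000: CF_t = 29.000000, DF = 0.804906, PV = 23.342284
  t = 4.5000: CF_t = 29.000000, DF = 0.783364, PV = 22.717552
  t = 5.0000: CF_t = 1029.000000, DF = 0.762398, PV = 784.507445
Price P = sum_t PV_t = 1012.960114

Answer: Price = 1012.9601


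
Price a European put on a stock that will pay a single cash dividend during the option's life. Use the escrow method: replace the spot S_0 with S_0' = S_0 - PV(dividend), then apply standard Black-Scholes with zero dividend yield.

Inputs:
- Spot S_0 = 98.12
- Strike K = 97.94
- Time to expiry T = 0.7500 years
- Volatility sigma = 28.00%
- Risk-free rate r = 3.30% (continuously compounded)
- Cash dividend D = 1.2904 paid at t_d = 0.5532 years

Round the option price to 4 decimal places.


Answer: Price = 8.6443

Derivation:
PV(D) = D * exp(-r * t_d) = 1.2904 * 0.98191002 = 1.26705670
S_0' = S_0 - PV(D) = 98.1200 - 1.26705670 = 96.85294330
d1 = (ln(S_0'/K) + (r + sigma^2/2)*T) / (sigma*sqrt(T)) = 0.17728255
d2 = d1 - sigma*sqrt(T) = -0.06520456
exp(-rT) = 0.97555377
N(-d1) = 0.42964323; N(-d2) = 0.52599444
P = K * exp(-rT) * N(-d2) - S_0' * N(-d1) = 97.9400 * 0.97555377 * 0.52599444 - 96.85294330 * 0.42964323 = 8.6443


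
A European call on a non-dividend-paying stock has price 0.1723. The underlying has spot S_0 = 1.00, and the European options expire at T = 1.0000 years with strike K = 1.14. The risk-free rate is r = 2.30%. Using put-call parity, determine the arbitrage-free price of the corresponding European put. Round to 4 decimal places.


Put-call parity: C - P = S_0 * exp(-qT) - K * exp(-rT).
S_0 * exp(-qT) = 1.0000 * 1.00000000 = 1.00000000
K * exp(-rT) = 1.1400 * 0.97726248 = 1.11407923
P = C - S*exp(-qT) + K*exp(-rT)
P = 0.1723 - 1.00000000 + 1.11407923 = 0.2864

Answer: Put price = 0.2864


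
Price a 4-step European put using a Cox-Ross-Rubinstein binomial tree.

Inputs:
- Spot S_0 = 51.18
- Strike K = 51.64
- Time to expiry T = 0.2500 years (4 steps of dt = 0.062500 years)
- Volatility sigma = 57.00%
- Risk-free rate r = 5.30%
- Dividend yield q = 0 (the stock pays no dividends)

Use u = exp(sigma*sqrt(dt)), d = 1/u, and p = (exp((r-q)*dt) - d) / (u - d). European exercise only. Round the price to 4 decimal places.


dt = T/N = 0.062500
u = exp(sigma*sqrt(dt)) = 1.153153; d = 1/u = 0.867188
p = (exp((r-q)*dt) - d) / (u - d) = 0.476038
Discount per step: exp(-r*dt) = 0.996693
Stock lattice S(k, i) with i counting down-moves:
  k=0: S(0,0) = 51.1800
  k=1: S(1,0) = 59.0184; S(1,1) = 44.3827
  k=2: S(2,0) = 68.0572; S(2,1) = 51.1800; S(2,2) = 38.4881
  k=3: S(3,0) = 78.4804; S(3,1) = 59.0184; S(3,2) = 44.3827; S(3,3) = 33.3764
  k=4: S(4,0) = 90.4999; S(4,1) = 68.0572; S(4,2) = 51.1800; S(4,3) = 38.4881; S(4,4) = 28.9436
Terminal payoffs V(N, i) = max(K - S_T, 0):
  V(4,0) = 0.000000; V(4,1) = 0.000000; V(4,2) = 0.460000; V(4,3) = 13.151910; V(4,4) = 22.696408
Backward induction: V(k, i) = exp(-r*dt) * [p * V(k+1, i) + (1-p) * V(k+1, i+1)].
  V(3,0) = exp(-r*dt) * [p*0.000000 + (1-p)*0.000000] = 0.000000
  V(3,1) = exp(-r*dt) * [p*0.000000 + (1-p)*0.460000] = 0.240225
  V(3,2) = exp(-r*dt) * [p*0.460000 + (1-p)*13.151910] = 7.086566
  V(3,3) = exp(-r*dt) * [p*13.151910 + (1-p)*22.696408] = 18.092833
  V(2,0) = exp(-r*dt) * [p*0.000000 + (1-p)*0.240225] = 0.125453
  V(2,1) = exp(-r*dt) * [p*0.240225 + (1-p)*7.086566] = 3.814791
  V(2,2) = exp(-r*dt) * [p*7.086566 + (1-p)*18.092833] = 12.810926
  V(1,0) = exp(-r*dt) * [p*0.125453 + (1-p)*3.814791] = 2.051718
  V(1,1) = exp(-r*dt) * [p*3.814791 + (1-p)*12.810926] = 8.500221
  V(0,0) = exp(-r*dt) * [p*2.051718 + (1-p)*8.500221] = 5.412530

Answer: Price = V(0,0) = 5.4125


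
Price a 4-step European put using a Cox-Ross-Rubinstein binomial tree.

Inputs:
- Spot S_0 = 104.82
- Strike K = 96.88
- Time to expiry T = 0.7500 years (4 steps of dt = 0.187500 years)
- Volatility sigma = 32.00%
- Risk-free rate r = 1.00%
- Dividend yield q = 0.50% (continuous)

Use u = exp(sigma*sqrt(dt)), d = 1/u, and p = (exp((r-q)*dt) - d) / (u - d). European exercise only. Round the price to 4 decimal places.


dt = T/N = 0.187500
u = exp(sigma*sqrt(dt)) = 1.148623; d = 1/u = 0.870607
p = (exp((r-q)*dt) - d) / (u - d) = 0.468788
Discount per step: exp(-r*dt) = 0.998127
Stock lattice S(k, i) with i counting down-moves:
  k=0: S(0,0) = 104.8200
  k=1: S(1,0) = 120.3987; S(1,1) = 91.2571
  k=2: S(2,0) = 138.2927; S(2,1) = 104.8200; S(2,2) = 79.4491
  k=3: S(3,0) = 158.8463; S(3,1) = 120.3987; S(3,2) = 91.2571; S(3,3) = 69.1690
  k=4: S(4,0) = 182.4545; S(4,1) = 138.2927; S(4,2) = 104.8200; S(4,3) = 79.4491; S(4,4) = 60.2190
Terminal payoffs V(N, i) = max(K - S_T, 0):
  V(4,0) = 0.000000; V(4,1) = 0.000000; V(4,2) = 0.000000; V(4,3) = 17.430908; V(4,4) = 36.660975
Backward induction: V(k, i) = exp(-r*dt) * [p * V(k+1, i) + (1-p) * V(k+1, i+1)].
  V(3,0) = exp(-r*dt) * [p*0.000000 + (1-p)*0.000000] = 0.000000
  V(3,1) = exp(-r*dt) * [p*0.000000 + (1-p)*0.000000] = 0.000000
  V(3,2) = exp(-r*dt) * [p*0.000000 + (1-p)*17.430908] = 9.242162
  V(3,3) = exp(-r*dt) * [p*17.430908 + (1-p)*36.660975] = 27.594362
  V(2,0) = exp(-r*dt) * [p*0.000000 + (1-p)*0.000000] = 0.000000
  V(2,1) = exp(-r*dt) * [p*0.000000 + (1-p)*9.242162] = 4.900351
  V(2,2) = exp(-r*dt) * [p*9.242162 + (1-p)*27.594362] = 18.955496
  V(1,0) = exp(-r*dt) * [p*0.000000 + (1-p)*4.900351] = 2.598249
  V(1,1) = exp(-r*dt) * [p*4.900351 + (1-p)*18.955496] = 12.343447
  V(0,0) = exp(-r*dt) * [p*2.598249 + (1-p)*12.343447] = 7.760451

Answer: Price = V(0,0) = 7.7605


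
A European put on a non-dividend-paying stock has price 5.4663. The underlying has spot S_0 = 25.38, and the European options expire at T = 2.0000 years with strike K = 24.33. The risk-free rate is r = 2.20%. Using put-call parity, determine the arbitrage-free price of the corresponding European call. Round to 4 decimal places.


Put-call parity: C - P = S_0 * exp(-qT) - K * exp(-rT).
S_0 * exp(-qT) = 25.3800 * 1.00000000 = 25.38000000
K * exp(-rT) = 24.3300 * 0.95695396 = 23.28268979
C = P + S*exp(-qT) - K*exp(-rT)
C = 5.4663 + 25.38000000 - 23.28268979 = 7.5636

Answer: Call price = 7.5636


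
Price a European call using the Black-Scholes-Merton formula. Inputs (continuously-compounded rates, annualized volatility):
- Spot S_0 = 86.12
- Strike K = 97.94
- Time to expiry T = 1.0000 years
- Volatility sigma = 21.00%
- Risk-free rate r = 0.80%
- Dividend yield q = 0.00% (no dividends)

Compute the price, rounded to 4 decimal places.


d1 = (ln(S/K) + (r - q + 0.5*sigma^2) * T) / (sigma * sqrt(T)) = -0.46934940
d2 = d1 - sigma * sqrt(T) = -0.67934940
exp(-rT) = 0.99203191; exp(-qT) = 1.00000000
C = S_0 * exp(-qT) * N(d1) - K * exp(-rT) * N(d2)
N(d1) = 0.31940996; N(d2) = 0.24845825
C = 86.1200 * 1.00000000 * 0.31940996 - 97.9400 * 0.99203191 * 0.24845825 = 3.3675

Answer: Price = 3.3675


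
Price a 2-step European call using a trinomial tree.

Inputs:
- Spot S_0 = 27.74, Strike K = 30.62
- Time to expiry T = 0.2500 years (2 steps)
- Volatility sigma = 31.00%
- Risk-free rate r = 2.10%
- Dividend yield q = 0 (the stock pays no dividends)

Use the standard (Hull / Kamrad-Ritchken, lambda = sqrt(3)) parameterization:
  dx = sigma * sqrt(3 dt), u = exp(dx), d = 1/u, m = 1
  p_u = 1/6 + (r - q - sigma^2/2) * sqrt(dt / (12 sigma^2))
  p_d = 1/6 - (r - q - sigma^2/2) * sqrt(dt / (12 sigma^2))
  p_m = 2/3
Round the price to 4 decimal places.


Answer: Price = V(0,0) = 0.8567

Derivation:
dt = T/N = 0.125000; dx = sigma*sqrt(3*dt) = 0.189835
u = exp(dx) = 1.209051; d = 1/u = 0.827095
p_u = 0.157761, p_m = 0.666667, p_d = 0.175572
Discount per step: exp(-r*dt) = 0.997378
Stock lattice S(k, j) with j the centered position index:
  k=0: S(0,+0) = 27.7400
  k=1: S(1,-1) = 22.9436; S(1,+0) = 27.7400; S(1,+1) = 33.5391
  k=2: S(2,-2) = 18.9766; S(2,-1) = 22.9436; S(2,+0) = 27.7400; S(2,+1) = 33.5391; S(2,+2) = 40.5504
Terminal payoffs V(N, j) = max(S_T - K, 0):
  V(2,-2) = 0.000000; V(2,-1) = 0.000000; V(2,+0) = 0.000000; V(2,+1) = 2.919065; V(2,+2) = 9.930428
Backward induction: V(k, j) = exp(-r*dt) * [p_u * V(k+1, j+1) + p_m * V(k+1, j) + p_d * V(k+1, j-1)]
  V(1,-1) = exp(-r*dt) * [p_u*0.000000 + p_m*0.000000 + p_d*0.000000] = 0.000000
  V(1,+0) = exp(-r*dt) * [p_u*2.919065 + p_m*0.000000 + p_d*0.000000] = 0.459307
  V(1,+1) = exp(-r*dt) * [p_u*9.930428 + p_m*2.919065 + p_d*0.000000] = 3.503468
  V(0,+0) = exp(-r*dt) * [p_u*3.503468 + p_m*0.459307 + p_d*0.000000] = 0.856663


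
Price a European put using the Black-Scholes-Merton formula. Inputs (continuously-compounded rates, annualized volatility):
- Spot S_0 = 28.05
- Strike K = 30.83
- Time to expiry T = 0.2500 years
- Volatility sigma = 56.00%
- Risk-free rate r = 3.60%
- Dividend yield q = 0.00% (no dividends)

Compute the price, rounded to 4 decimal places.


d1 = (ln(S/K) + (r - q + 0.5*sigma^2) * T) / (sigma * sqrt(T)) = -0.16535575
d2 = d1 - sigma * sqrt(T) = -0.44535575
exp(-rT) = 0.99104038; exp(-qT) = 1.00000000
P = K * exp(-rT) * N(-d2) - S_0 * exp(-qT) * N(-d1)
N(-d1) = 0.56566801; N(-d2) = 0.67196866
P = 30.8300 * 0.99104038 * 0.67196866 - 28.0500 * 1.00000000 * 0.56566801 = 4.6642

Answer: Price = 4.6642


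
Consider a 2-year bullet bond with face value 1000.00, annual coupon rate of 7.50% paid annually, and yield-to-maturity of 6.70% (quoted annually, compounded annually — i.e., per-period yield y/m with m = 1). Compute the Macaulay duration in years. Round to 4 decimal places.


Answer: Macaulay duration = 1.9307 years

Derivation:
Coupon per period c = face * coupon_rate / m = 75.000000
Periods per year m = 1; per-period yield y/m = 0.067000
Number of cashflows N = 2
Cashflows (t years, CF_t, discount factor 1/(1+y/m)^(m*t), PV):
  t = 1.0000: CF_t = 75.000000, DF = 0.937207, PV = 70.290534
  t = 2.0000: CF_t = 1075.000000, DF = 0.878357, PV = 944.233980
Price P = sum_t PV_t = 1014.524515
Macaulay numerator sum_t t * PV_t:
  t * PV_t at t = 1.0000: 70.290534
  t * PV_t at t = 2.0000: 1888.467961
Macaulay duration D = (sum_t t * PV_t) / P = 1958.758495 / 1014.524515 = 1.930716


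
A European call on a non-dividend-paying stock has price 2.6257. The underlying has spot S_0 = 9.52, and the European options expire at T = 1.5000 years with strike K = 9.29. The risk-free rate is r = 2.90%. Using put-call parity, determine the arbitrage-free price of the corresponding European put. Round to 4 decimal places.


Answer: Put price = 2.0002

Derivation:
Put-call parity: C - P = S_0 * exp(-qT) - K * exp(-rT).
S_0 * exp(-qT) = 9.5200 * 1.00000000 = 9.52000000
K * exp(-rT) = 9.2900 * 0.95743255 = 8.89454843
P = C - S*exp(-qT) + K*exp(-rT)
P = 2.6257 - 9.52000000 + 8.89454843 = 2.0002


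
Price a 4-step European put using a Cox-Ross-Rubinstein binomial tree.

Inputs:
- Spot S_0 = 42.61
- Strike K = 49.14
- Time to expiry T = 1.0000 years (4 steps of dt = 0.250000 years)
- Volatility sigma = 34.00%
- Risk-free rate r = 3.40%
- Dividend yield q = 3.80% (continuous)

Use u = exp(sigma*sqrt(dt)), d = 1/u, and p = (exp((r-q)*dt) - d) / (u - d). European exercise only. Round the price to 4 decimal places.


Answer: Price = V(0,0) = 10.0460

Derivation:
dt = T/N = 0.250000
u = exp(sigma*sqrt(dt)) = 1.185305; d = 1/u = 0.843665
p = (exp((r-q)*dt) - d) / (u - d) = 0.454676
Discount per step: exp(-r*dt) = 0.991536
Stock lattice S(k, i) with i counting down-moves:
  k=0: S(0,0) = 42.6100
  k=1: S(1,0) = 50.5058; S(1,1) = 35.9486
  k=2: S(2,0) = 59.8648; S(2,1) = 42.6100; S(2,2) = 30.3285
  k=3: S(3,0) = 70.9581; S(3,1) = 50.5058; S(3,2) = 35.9486; S(3,3) = 25.5871
  k=4: S(4,0) = 84.1069; S(4,1) = 59.8648; S(4,2) = 42.6100; S(4,3) = 30.3285; S(4,4) = 21.5870
Terminal payoffs V(N, i) = max(K - S_T, 0):
  V(4,0) = 0.000000; V(4,1) = 0.000000; V(4,2) = 6.530000; V(4,3) = 18.811467; V(4,4) = 27.553050
Backward induction: V(k, i) = exp(-r*dt) * [p * V(k+1, i) + (1-p) * V(k+1, i+1)].
  V(3,0) = exp(-r*dt) * [p*0.000000 + (1-p)*0.000000] = 0.000000
  V(3,1) = exp(-r*dt) * [p*0.000000 + (1-p)*6.530000] = 3.530823
  V(3,2) = exp(-r*dt) * [p*6.530000 + (1-p)*18.811467] = 13.115417
  V(3,3) = exp(-r*dt) * [p*18.811467 + (1-p)*27.553050] = 23.378890
  V(2,0) = exp(-r*dt) * [p*0.000000 + (1-p)*3.530823] = 1.909144
  V(2,1) = exp(-r*dt) * [p*3.530823 + (1-p)*13.115417] = 8.683404
  V(2,2) = exp(-r*dt) * [p*13.115417 + (1-p)*23.378890] = 18.553950
  V(1,0) = exp(-r*dt) * [p*1.909144 + (1-p)*8.683404] = 5.555881
  V(1,1) = exp(-r*dt) * [p*8.683404 + (1-p)*18.553950] = 13.946990
  V(0,0) = exp(-r*dt) * [p*5.555881 + (1-p)*13.946990] = 10.045995


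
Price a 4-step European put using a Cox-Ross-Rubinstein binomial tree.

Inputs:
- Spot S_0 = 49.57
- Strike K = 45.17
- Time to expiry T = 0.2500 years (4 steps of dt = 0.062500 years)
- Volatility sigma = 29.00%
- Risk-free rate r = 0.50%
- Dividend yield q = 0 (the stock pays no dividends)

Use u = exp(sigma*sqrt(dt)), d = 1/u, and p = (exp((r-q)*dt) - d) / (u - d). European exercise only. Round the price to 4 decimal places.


dt = T/N = 0.062500
u = exp(sigma*sqrt(dt)) = 1.075193; d = 1/u = 0.930066
p = (exp((r-q)*dt) - d) / (u - d) = 0.484037
Discount per step: exp(-r*dt) = 0.999688
Stock lattice S(k, i) with i counting down-moves:
  k=0: S(0,0) = 49.5700
  k=1: S(1,0) = 53.2973; S(1,1) = 46.1034
  k=2: S(2,0) = 57.3049; S(2,1) = 49.5700; S(2,2) = 42.8792
  k=3: S(3,0) = 61.6138; S(3,1) = 53.2973; S(3,2) = 46.1034; S(3,3) = 39.8804
  k=4: S(4,0) = 66.2467; S(4,1) = 57.3049; S(4,2) = 49.5700; S(4,3) = 42.8792; S(4,4) = 37.0914
Terminal payoffs V(N, i) = max(K - S_T, 0):
  V(4,0) = 0.000000; V(4,1) = 0.000000; V(4,2) = 0.000000; V(4,3) = 2.290845; V(4,4) = 8.078575
Backward induction: V(k, i) = exp(-r*dt) * [p * V(k+1, i) + (1-p) * V(k+1, i+1)].
  V(3,0) = exp(-r*dt) * [p*0.000000 + (1-p)*0.000000] = 0.000000
  V(3,1) = exp(-r*dt) * [p*0.000000 + (1-p)*0.000000] = 0.000000
  V(3,2) = exp(-r*dt) * [p*0.000000 + (1-p)*2.290845] = 1.181623
  V(3,3) = exp(-r*dt) * [p*2.290845 + (1-p)*8.078575] = 5.275453
  V(2,0) = exp(-r*dt) * [p*0.000000 + (1-p)*0.000000] = 0.000000
  V(2,1) = exp(-r*dt) * [p*0.000000 + (1-p)*1.181623] = 0.609484
  V(2,2) = exp(-r*dt) * [p*1.181623 + (1-p)*5.275453] = 3.292861
  V(1,0) = exp(-r*dt) * [p*0.000000 + (1-p)*0.609484] = 0.314373
  V(1,1) = exp(-r*dt) * [p*0.609484 + (1-p)*3.292861] = 1.993385
  V(0,0) = exp(-r*dt) * [p*0.314373 + (1-p)*1.993385] = 1.180313

Answer: Price = V(0,0) = 1.1803


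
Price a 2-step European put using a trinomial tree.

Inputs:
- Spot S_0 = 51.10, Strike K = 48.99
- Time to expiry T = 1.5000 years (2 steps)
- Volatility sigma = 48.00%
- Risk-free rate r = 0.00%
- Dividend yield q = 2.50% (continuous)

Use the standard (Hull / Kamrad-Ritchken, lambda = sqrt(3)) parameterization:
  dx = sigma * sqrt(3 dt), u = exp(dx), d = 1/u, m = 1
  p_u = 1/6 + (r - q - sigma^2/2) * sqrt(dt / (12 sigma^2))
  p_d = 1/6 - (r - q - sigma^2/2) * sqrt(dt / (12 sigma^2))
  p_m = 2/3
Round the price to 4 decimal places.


Answer: Price = V(0,0) = 9.8263

Derivation:
dt = T/N = 0.750000; dx = sigma*sqrt(3*dt) = 0.720000
u = exp(dx) = 2.054433; d = 1/u = 0.486752
p_u = 0.093646, p_m = 0.666667, p_d = 0.239687
Discount per step: exp(-r*dt) = 1.000000
Stock lattice S(k, j) with j the centered position index:
  k=0: S(0,+0) = 51.1000
  k=1: S(1,-1) = 24.8730; S(1,+0) = 51.1000; S(1,+1) = 104.9815
  k=2: S(2,-2) = 12.1070; S(2,-1) = 24.8730; S(2,+0) = 51.1000; S(2,+1) = 104.9815; S(2,+2) = 215.6776
Terminal payoffs V(N, j) = max(K - S_T, 0):
  V(2,-2) = 36.882992; V(2,-1) = 24.116960; V(2,+0) = 0.000000; V(2,+1) = 0.000000; V(2,+2) = 0.000000
Backward induction: V(k, j) = exp(-r*dt) * [p_u * V(k+1, j+1) + p_m * V(k+1, j) + p_d * V(k+1, j-1)]
  V(1,-1) = exp(-r*dt) * [p_u*0.000000 + p_m*24.116960 + p_d*36.882992] = 24.918365
  V(1,+0) = exp(-r*dt) * [p_u*0.000000 + p_m*0.000000 + p_d*24.116960] = 5.780534
  V(1,+1) = exp(-r*dt) * [p_u*0.000000 + p_m*0.000000 + p_d*0.000000] = 0.000000
  V(0,+0) = exp(-r*dt) * [p_u*0.000000 + p_m*5.780534 + p_d*24.918365] = 9.826310


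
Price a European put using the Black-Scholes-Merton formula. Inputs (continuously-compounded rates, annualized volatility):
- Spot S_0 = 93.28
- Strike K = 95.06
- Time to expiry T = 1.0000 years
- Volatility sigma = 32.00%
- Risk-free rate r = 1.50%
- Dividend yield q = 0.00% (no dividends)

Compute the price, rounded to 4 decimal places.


Answer: Price = 12.0641

Derivation:
d1 = (ln(S/K) + (r - q + 0.5*sigma^2) * T) / (sigma * sqrt(T)) = 0.14780454
d2 = d1 - sigma * sqrt(T) = -0.17219546
exp(-rT) = 0.98511194; exp(-qT) = 1.00000000
P = K * exp(-rT) * N(-d2) - S_0 * exp(-qT) * N(-d1)
N(-d1) = 0.44124851; N(-d2) = 0.56835807
P = 95.0600 * 0.98511194 * 0.56835807 - 93.2800 * 1.00000000 * 0.44124851 = 12.0641


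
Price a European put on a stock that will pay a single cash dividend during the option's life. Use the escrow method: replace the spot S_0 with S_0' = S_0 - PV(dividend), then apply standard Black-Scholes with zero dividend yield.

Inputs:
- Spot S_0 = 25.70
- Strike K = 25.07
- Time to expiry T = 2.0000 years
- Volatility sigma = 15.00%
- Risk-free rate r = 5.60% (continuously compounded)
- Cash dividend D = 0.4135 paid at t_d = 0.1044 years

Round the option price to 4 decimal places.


PV(D) = D * exp(-r * t_d) = 0.4135 * 0.99417066 = 0.41108957
S_0' = S_0 - PV(D) = 25.7000 - 0.41108957 = 25.28891043
d1 = (ln(S_0'/K) + (r + sigma^2/2)*T) / (sigma*sqrt(T)) = 0.67502329
d2 = d1 - sigma*sqrt(T) = 0.46289126
exp(-rT) = 0.89404426
N(-d1) = 0.24983048; N(-d2) = 0.32172116
P = K * exp(-rT) * N(-d2) - S_0' * N(-d1) = 25.0700 * 0.89404426 * 0.32172116 - 25.28891043 * 0.24983048 = 0.8930

Answer: Price = 0.8930


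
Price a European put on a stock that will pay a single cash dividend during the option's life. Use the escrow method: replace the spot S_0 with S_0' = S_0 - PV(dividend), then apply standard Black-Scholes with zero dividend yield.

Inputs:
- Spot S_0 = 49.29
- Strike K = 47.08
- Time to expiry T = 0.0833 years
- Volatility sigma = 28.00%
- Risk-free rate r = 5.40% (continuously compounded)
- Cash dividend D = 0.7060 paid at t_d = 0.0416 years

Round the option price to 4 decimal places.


PV(D) = D * exp(-r * t_d) = 0.7060 * 0.99775612 = 0.70441582
S_0' = S_0 - PV(D) = 49.2900 - 0.70441582 = 48.58558418
d1 = (ln(S_0'/K) + (r + sigma^2/2)*T) / (sigma*sqrt(T)) = 0.48559273
d2 = d1 - sigma*sqrt(T) = 0.40477986
exp(-rT) = 0.99551190
N(-d1) = 0.31362797; N(-d2) = 0.34281967
P = K * exp(-rT) * N(-d2) - S_0' * N(-d1) = 47.0800 * 0.99551190 * 0.34281967 - 48.58558418 * 0.31362797 = 0.8297

Answer: Price = 0.8297


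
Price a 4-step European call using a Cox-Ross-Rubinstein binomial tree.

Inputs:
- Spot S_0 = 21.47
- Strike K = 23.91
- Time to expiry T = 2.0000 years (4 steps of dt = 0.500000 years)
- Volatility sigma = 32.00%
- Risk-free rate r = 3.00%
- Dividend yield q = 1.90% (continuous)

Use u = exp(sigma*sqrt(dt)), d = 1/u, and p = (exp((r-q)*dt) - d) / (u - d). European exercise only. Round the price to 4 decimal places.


dt = T/N = 0.500000
u = exp(sigma*sqrt(dt)) = 1.253919; d = 1/u = 0.797499
p = (exp((r-q)*dt) - d) / (u - d) = 0.455755
Discount per step: exp(-r*dt) = 0.985112
Stock lattice S(k, i) with i counting down-moves:
  k=0: S(0,0) = 21.4700
  k=1: S(1,0) = 26.9216; S(1,1) = 17.1223
  k=2: S(2,0) = 33.7576; S(2,1) = 21.4700; S(2,2) = 13.6550
  k=3: S(3,0) = 42.3293; S(3,1) = 26.9216; S(3,2) = 17.1223; S(3,3) = 10.8899
  k=4: S(4,0) = 53.0775; S(4,1) = 33.7576; S(4,2) = 21.4700; S(4,3) = 13.6550; S(4,4) = 8.6847
Terminal payoffs V(N, i) = max(S_T - K, 0):
  V(4,0) = 29.167510; V(4,1) = 9.847579; V(4,2) = 0.000000; V(4,3) = 0.000000; V(4,4) = 0.000000
Backward induction: V(k, i) = exp(-r*dt) * [p * V(k+1, i) + (1-p) * V(k+1, i+1)].
  V(3,0) = exp(-r*dt) * [p*29.167510 + (1-p)*9.847579] = 18.375033
  V(3,1) = exp(-r*dt) * [p*9.847579 + (1-p)*0.000000] = 4.421265
  V(3,2) = exp(-r*dt) * [p*0.000000 + (1-p)*0.000000] = 0.000000
  V(3,3) = exp(-r*dt) * [p*0.000000 + (1-p)*0.000000] = 0.000000
  V(2,0) = exp(-r*dt) * [p*18.375033 + (1-p)*4.421265] = 10.620261
  V(2,1) = exp(-r*dt) * [p*4.421265 + (1-p)*0.000000] = 1.985015
  V(2,2) = exp(-r*dt) * [p*0.000000 + (1-p)*0.000000] = 0.000000
  V(1,0) = exp(-r*dt) * [p*10.620261 + (1-p)*1.985015] = 5.832426
  V(1,1) = exp(-r*dt) * [p*1.985015 + (1-p)*0.000000] = 0.891212
  V(0,0) = exp(-r*dt) * [p*5.832426 + (1-p)*0.891212] = 3.096399

Answer: Price = V(0,0) = 3.0964
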